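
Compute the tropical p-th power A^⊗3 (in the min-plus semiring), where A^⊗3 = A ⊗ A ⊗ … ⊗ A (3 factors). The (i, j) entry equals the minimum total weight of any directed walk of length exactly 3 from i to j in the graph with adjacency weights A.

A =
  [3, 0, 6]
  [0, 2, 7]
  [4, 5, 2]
A^⊗3 =
  [2, 0, 6]
  [0, 2, 7]
  [4, 5, 6]

Each entry (A^⊗3)_ij equals the minimum over all length-3 walks i = v_0 → v_1 → … → v_3 = j of Σ_t A[v_t][v_{t+1}]. For example, for (i, j) = (0, 2) we minimise over 9 possible intermediate vertex sequences; the minimum is 6, attained along the walk 0 → 1 → 0 → 2.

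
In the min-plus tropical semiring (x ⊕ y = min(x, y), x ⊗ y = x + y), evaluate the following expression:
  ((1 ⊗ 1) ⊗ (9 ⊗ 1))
((1 ⊗ 1) ⊗ (9 ⊗ 1)) = 12

Expand innermost to outermost. Recall ⊕ takes the minimum of its arguments and ⊗ takes their sum. Working out the expression ((1 ⊗ 1) ⊗ (9 ⊗ 1)) gives 12.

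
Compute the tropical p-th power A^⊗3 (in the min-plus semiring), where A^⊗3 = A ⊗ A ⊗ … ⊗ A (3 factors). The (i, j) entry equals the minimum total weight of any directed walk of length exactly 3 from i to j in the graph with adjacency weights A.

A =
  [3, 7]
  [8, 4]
A^⊗3 =
  [9, 13]
  [14, 12]

Each entry (A^⊗3)_ij equals the minimum over all length-3 walks i = v_0 → v_1 → … → v_3 = j of Σ_t A[v_t][v_{t+1}]. For example, for (i, j) = (0, 1) we minimise over 4 possible intermediate vertex sequences; the minimum is 13, attained along the walk 0 → 0 → 0 → 1.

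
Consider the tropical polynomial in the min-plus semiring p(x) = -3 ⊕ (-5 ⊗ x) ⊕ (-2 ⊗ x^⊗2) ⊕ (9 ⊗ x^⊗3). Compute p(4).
p(4) = -3

A tropical monomial a ⊗ x^⊗i evaluates to a + i · x. Evaluating each term at x = 4:
  Term 0 contributes -3 + 0 · 4 = -3
  Term 1 contributes -5 + 1 · 4 = -1
  Term 2 contributes -2 + 2 · 4 = 6
  Term 3 contributes 9 + 3 · 4 = 21
p(4) = ⊕ of these = min[-3, -1, 6, 21] = -3.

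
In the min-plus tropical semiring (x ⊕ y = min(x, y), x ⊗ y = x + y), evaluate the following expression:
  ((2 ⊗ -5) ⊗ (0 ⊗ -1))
((2 ⊗ -5) ⊗ (0 ⊗ -1)) = -4

Expand innermost to outermost. Recall ⊕ takes the minimum of its arguments and ⊗ takes their sum. Working out the expression ((2 ⊗ -5) ⊗ (0 ⊗ -1)) gives -4.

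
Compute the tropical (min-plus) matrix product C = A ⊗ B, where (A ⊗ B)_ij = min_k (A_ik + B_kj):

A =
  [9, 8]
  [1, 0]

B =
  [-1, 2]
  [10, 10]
A ⊗ B =
  [8, 11]
  [0, 3]

Apply the min-plus product entry-by-entry:
  C[0][0] = min over k of (A[0][0] + B[0][0] = 9 + -1 = 8, A[0][1] + B[1][0] = 8 + 10 = 18) = 8 (attained at k = 0)
  C[0][1] = min over k of (A[0][0] + B[0][1] = 9 + 2 = 11, A[0][1] + B[1][1] = 8 + 10 = 18) = 11 (attained at k = 0)
  C[1][0] = min over k of (A[1][0] + B[0][0] = 1 + -1 = 0, A[1][1] + B[1][0] = 0 + 10 = 10) = 0 (attained at k = 0)
  C[1][1] = min over k of (A[1][0] + B[0][1] = 1 + 2 = 3, A[1][1] + B[1][1] = 0 + 10 = 10) = 3 (attained at k = 0)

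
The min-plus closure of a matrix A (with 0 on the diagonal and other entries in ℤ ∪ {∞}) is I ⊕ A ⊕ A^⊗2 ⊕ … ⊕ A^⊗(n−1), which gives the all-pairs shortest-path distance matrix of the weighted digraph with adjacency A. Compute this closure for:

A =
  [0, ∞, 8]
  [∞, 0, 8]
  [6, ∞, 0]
Closure =
  [0, ∞, 8]
  [14, 0, 8]
  [6, ∞, 0]

This is the Floyd-Warshall all-pairs shortest-path computation. For each intermediate vertex k = 0, 1, …, 2, update dist[i][j] ← min(dist[i][j], dist[i][k] + dist[k][j]). The final matrix gives, for each (i, j), the minimum total weight of any directed path from i to j (possibly empty when i = j).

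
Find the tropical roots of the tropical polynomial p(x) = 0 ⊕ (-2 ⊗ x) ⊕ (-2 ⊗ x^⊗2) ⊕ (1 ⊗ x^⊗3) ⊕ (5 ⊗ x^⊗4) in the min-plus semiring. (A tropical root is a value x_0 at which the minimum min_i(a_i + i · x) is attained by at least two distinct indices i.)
Roots: {-4, -3, 0, 2}

Each tropical root is a break point of the lower envelope of the lines y = a_i + i · x (there are 5 lines, with slopes 0, 1, ..., 4). Only the lines that attain the minimum somewhere contribute to roots; other lines are dominated. Here the surviving (envelope) indices are i = 4, i = 3, i = 2, i = 1, i = 0.
Intersections between consecutive envelope lines give the roots: for adjacent envelope indices i < j the intersection is x = (a_i − a_j) / (j − i). Reading off the sorted break points: {-4, -3, 0, 2}.
Verification: at each break x_0, at least two indices attain the minimum of min_i(a_i + i · x_0).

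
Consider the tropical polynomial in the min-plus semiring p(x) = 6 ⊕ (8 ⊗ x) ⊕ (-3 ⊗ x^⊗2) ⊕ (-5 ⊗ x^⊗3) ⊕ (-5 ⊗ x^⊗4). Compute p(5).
p(5) = 6

A tropical monomial a ⊗ x^⊗i evaluates to a + i · x. Evaluating each term at x = 5:
  Term 0 contributes 6 + 0 · 5 = 6
  Term 1 contributes 8 + 1 · 5 = 13
  Term 2 contributes -3 + 2 · 5 = 7
  Term 3 contributes -5 + 3 · 5 = 10
  Term 4 contributes -5 + 4 · 5 = 15
p(5) = ⊕ of these = min[6, 13, 7, 10, 15] = 6.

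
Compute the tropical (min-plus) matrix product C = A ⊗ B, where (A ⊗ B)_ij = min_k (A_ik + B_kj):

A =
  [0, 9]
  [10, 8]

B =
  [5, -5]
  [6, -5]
A ⊗ B =
  [5, -5]
  [14, 3]

Apply the min-plus product entry-by-entry:
  C[0][0] = min over k of (A[0][0] + B[0][0] = 0 + 5 = 5, A[0][1] + B[1][0] = 9 + 6 = 15) = 5 (attained at k = 0)
  C[0][1] = min over k of (A[0][0] + B[0][1] = 0 + -5 = -5, A[0][1] + B[1][1] = 9 + -5 = 4) = -5 (attained at k = 0)
  C[1][0] = min over k of (A[1][0] + B[0][0] = 10 + 5 = 15, A[1][1] + B[1][0] = 8 + 6 = 14) = 14 (attained at k = 1)
  C[1][1] = min over k of (A[1][0] + B[0][1] = 10 + -5 = 5, A[1][1] + B[1][1] = 8 + -5 = 3) = 3 (attained at k = 1)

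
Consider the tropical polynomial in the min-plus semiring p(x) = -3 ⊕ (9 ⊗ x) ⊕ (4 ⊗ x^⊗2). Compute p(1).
p(1) = -3

A tropical monomial a ⊗ x^⊗i evaluates to a + i · x. Evaluating each term at x = 1:
  Term 0 contributes -3 + 0 · 1 = -3
  Term 1 contributes 9 + 1 · 1 = 10
  Term 2 contributes 4 + 2 · 1 = 6
p(1) = ⊕ of these = min[-3, 10, 6] = -3.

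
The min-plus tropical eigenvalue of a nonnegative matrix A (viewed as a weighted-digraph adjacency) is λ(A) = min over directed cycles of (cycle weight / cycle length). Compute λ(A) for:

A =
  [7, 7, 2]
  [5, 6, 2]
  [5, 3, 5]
λ(A) = 5/2

Enumerate directed cycles and compute their means (weight / length). Sample:
  cycle 0 → 0: weight = 7, length = 1, mean = 7/1 ≈ 7.000
  cycle 1 → 1: weight = 6, length = 1, mean = 6/1 ≈ 6.000
  cycle 2 → 2: weight = 5, length = 1, mean = 5/1 ≈ 5.000
  cycle 0 → 1 → 0: weight = 12, length = 2, mean = 12/2 ≈ 6.000
  cycle 0 → 2 → 0: weight = 7, length = 2, mean = 7/2 ≈ 3.500
  cycle 1 → 0 → 1: weight = 12, length = 2, mean = 12/2 ≈ 6.000
Minimum mean = 2.500, attained e.g. along the cycle 1 → 2 → 1 with weight 5 and length 2. So λ(A) = 5/2 = 5/2.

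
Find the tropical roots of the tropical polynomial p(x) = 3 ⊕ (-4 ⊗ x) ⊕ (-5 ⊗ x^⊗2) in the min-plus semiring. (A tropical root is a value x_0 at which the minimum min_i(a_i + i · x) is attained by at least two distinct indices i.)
Roots: {1, 7}

Each tropical root is a break point of the lower envelope of the lines y = a_i + i · x (there are 3 lines, with slopes 0, 1, ..., 2). Only the lines that attain the minimum somewhere contribute to roots; other lines are dominated. Here the surviving (envelope) indices are i = 2, i = 1, i = 0.
Intersections between consecutive envelope lines give the roots: for adjacent envelope indices i < j the intersection is x = (a_i − a_j) / (j − i). Reading off the sorted break points: {1, 7}.
Verification: at each break x_0, at least two indices attain the minimum of min_i(a_i + i · x_0).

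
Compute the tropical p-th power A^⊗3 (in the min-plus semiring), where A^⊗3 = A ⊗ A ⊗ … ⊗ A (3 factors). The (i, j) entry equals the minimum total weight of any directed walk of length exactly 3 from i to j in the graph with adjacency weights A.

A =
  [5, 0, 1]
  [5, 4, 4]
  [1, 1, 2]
A^⊗3 =
  [4, 2, 3]
  [7, 5, 6]
  [3, 3, 4]

Each entry (A^⊗3)_ij equals the minimum over all length-3 walks i = v_0 → v_1 → … → v_3 = j of Σ_t A[v_t][v_{t+1}]. For example, for (i, j) = (0, 2) we minimise over 9 possible intermediate vertex sequences; the minimum is 3, attained along the walk 0 → 2 → 0 → 2.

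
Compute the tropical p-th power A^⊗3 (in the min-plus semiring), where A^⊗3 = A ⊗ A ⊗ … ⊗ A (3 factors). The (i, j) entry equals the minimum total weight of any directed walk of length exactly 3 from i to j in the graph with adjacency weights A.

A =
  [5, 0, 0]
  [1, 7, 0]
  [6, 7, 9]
A^⊗3 =
  [6, 1, 1]
  [2, 6, 1]
  [7, 8, 6]

Each entry (A^⊗3)_ij equals the minimum over all length-3 walks i = v_0 → v_1 → … → v_3 = j of Σ_t A[v_t][v_{t+1}]. For example, for (i, j) = (0, 2) we minimise over 9 possible intermediate vertex sequences; the minimum is 1, attained along the walk 0 → 1 → 0 → 2.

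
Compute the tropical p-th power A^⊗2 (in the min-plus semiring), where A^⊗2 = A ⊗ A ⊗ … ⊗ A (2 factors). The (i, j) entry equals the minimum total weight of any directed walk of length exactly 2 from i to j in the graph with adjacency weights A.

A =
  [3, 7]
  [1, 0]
A^⊗2 =
  [6, 7]
  [1, 0]

Each entry (A^⊗2)_ij equals the minimum over all length-2 walks i = v_0 → v_1 → … → v_2 = j of Σ_t A[v_t][v_{t+1}]. For example, for (i, j) = (0, 1) we minimise over 2 possible intermediate vertex sequences; the minimum is 7, attained along the walk 0 → 1 → 1.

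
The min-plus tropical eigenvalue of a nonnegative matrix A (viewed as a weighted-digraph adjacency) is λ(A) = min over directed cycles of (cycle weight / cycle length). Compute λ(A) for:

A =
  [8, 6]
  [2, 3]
λ(A) = 3

Enumerate directed cycles and compute their means (weight / length). Sample:
  cycle 0 → 0: weight = 8, length = 1, mean = 8/1 ≈ 8.000
  cycle 1 → 1: weight = 3, length = 1, mean = 3/1 ≈ 3.000
  cycle 0 → 1 → 0: weight = 8, length = 2, mean = 8/2 ≈ 4.000
  cycle 1 → 0 → 1: weight = 8, length = 2, mean = 8/2 ≈ 4.000
Minimum mean = 3.000, attained e.g. along the cycle 1 → 1 with weight 3 and length 1. So λ(A) = 3/1 = 3.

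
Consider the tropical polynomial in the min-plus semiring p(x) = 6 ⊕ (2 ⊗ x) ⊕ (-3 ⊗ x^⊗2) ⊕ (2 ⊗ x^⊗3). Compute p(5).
p(5) = 6

A tropical monomial a ⊗ x^⊗i evaluates to a + i · x. Evaluating each term at x = 5:
  Term 0 contributes 6 + 0 · 5 = 6
  Term 1 contributes 2 + 1 · 5 = 7
  Term 2 contributes -3 + 2 · 5 = 7
  Term 3 contributes 2 + 3 · 5 = 17
p(5) = ⊕ of these = min[6, 7, 7, 17] = 6.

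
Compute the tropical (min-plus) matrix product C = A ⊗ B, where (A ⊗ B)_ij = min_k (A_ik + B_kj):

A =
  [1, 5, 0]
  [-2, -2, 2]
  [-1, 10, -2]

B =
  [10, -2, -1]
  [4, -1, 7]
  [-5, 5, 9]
A ⊗ B =
  [-5, -1, 0]
  [-3, -4, -3]
  [-7, -3, -2]

Apply the min-plus product entry-by-entry:
  C[0][0] = min over k of (A[0][0] + B[0][0] = 1 + 10 = 11, A[0][1] + B[1][0] = 5 + 4 = 9, A[0][2] + B[2][0] = 0 + -5 = -5) = -5 (attained at k = 2)
  C[0][1] = min over k of (A[0][0] + B[0][1] = 1 + -2 = -1, A[0][1] + B[1][1] = 5 + -1 = 4, A[0][2] + B[2][1] = 0 + 5 = 5) = -1 (attained at k = 0)
  C[0][2] = min over k of (A[0][0] + B[0][2] = 1 + -1 = 0, A[0][1] + B[1][2] = 5 + 7 = 12, A[0][2] + B[2][2] = 0 + 9 = 9) = 0 (attained at k = 0)
  C[1][0] = min over k of (A[1][0] + B[0][0] = -2 + 10 = 8, A[1][1] + B[1][0] = -2 + 4 = 2, A[1][2] + B[2][0] = 2 + -5 = -3) = -3 (attained at k = 2)
  C[1][1] = min over k of (A[1][0] + B[0][1] = -2 + -2 = -4, A[1][1] + B[1][1] = -2 + -1 = -3, A[1][2] + B[2][1] = 2 + 5 = 7) = -4 (attained at k = 0)
  C[1][2] = min over k of (A[1][0] + B[0][2] = -2 + -1 = -3, A[1][1] + B[1][2] = -2 + 7 = 5, A[1][2] + B[2][2] = 2 + 9 = 11) = -3 (attained at k = 0)
  C[2][0] = min over k of (A[2][0] + B[0][0] = -1 + 10 = 9, A[2][1] + B[1][0] = 10 + 4 = 14, A[2][2] + B[2][0] = -2 + -5 = -7) = -7 (attained at k = 2)
  C[2][1] = min over k of (A[2][0] + B[0][1] = -1 + -2 = -3, A[2][1] + B[1][1] = 10 + -1 = 9, A[2][2] + B[2][1] = -2 + 5 = 3) = -3 (attained at k = 0)
  C[2][2] = min over k of (A[2][0] + B[0][2] = -1 + -1 = -2, A[2][1] + B[1][2] = 10 + 7 = 17, A[2][2] + B[2][2] = -2 + 9 = 7) = -2 (attained at k = 0)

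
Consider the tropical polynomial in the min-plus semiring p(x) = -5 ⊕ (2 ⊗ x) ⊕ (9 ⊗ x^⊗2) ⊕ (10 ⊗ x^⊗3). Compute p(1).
p(1) = -5

A tropical monomial a ⊗ x^⊗i evaluates to a + i · x. Evaluating each term at x = 1:
  Term 0 contributes -5 + 0 · 1 = -5
  Term 1 contributes 2 + 1 · 1 = 3
  Term 2 contributes 9 + 2 · 1 = 11
  Term 3 contributes 10 + 3 · 1 = 13
p(1) = ⊕ of these = min[-5, 3, 11, 13] = -5.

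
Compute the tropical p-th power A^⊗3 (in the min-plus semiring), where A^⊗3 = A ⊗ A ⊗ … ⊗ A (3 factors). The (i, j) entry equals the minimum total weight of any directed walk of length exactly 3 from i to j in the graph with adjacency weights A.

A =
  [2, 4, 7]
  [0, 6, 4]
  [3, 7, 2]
A^⊗3 =
  [6, 8, 10]
  [4, 6, 8]
  [7, 9, 6]

Each entry (A^⊗3)_ij equals the minimum over all length-3 walks i = v_0 → v_1 → … → v_3 = j of Σ_t A[v_t][v_{t+1}]. For example, for (i, j) = (0, 2) we minimise over 9 possible intermediate vertex sequences; the minimum is 10, attained along the walk 0 → 0 → 1 → 2.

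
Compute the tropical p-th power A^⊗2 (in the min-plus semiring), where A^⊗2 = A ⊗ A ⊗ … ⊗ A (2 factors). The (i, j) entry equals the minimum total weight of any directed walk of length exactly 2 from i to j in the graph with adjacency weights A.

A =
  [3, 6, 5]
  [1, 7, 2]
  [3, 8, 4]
A^⊗2 =
  [6, 9, 8]
  [4, 7, 6]
  [6, 9, 8]

Each entry (A^⊗2)_ij equals the minimum over all length-2 walks i = v_0 → v_1 → … → v_2 = j of Σ_t A[v_t][v_{t+1}]. For example, for (i, j) = (0, 2) we minimise over 3 possible intermediate vertex sequences; the minimum is 8, attained along the walk 0 → 0 → 2.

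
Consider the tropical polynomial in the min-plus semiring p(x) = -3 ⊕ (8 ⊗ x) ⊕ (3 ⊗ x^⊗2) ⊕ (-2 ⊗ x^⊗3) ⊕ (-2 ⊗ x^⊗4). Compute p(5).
p(5) = -3

A tropical monomial a ⊗ x^⊗i evaluates to a + i · x. Evaluating each term at x = 5:
  Term 0 contributes -3 + 0 · 5 = -3
  Term 1 contributes 8 + 1 · 5 = 13
  Term 2 contributes 3 + 2 · 5 = 13
  Term 3 contributes -2 + 3 · 5 = 13
  Term 4 contributes -2 + 4 · 5 = 18
p(5) = ⊕ of these = min[-3, 13, 13, 13, 18] = -3.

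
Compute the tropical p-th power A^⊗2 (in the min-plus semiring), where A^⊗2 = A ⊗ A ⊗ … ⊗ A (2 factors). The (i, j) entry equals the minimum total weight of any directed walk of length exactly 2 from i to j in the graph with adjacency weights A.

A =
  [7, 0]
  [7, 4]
A^⊗2 =
  [7, 4]
  [11, 7]

Each entry (A^⊗2)_ij equals the minimum over all length-2 walks i = v_0 → v_1 → … → v_2 = j of Σ_t A[v_t][v_{t+1}]. For example, for (i, j) = (0, 1) we minimise over 2 possible intermediate vertex sequences; the minimum is 4, attained along the walk 0 → 1 → 1.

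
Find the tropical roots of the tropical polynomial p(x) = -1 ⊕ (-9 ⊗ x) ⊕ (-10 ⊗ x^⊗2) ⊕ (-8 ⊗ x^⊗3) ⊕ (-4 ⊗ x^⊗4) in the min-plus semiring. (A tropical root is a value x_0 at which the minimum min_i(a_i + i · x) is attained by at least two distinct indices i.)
Roots: {-4, -2, 1, 8}

Each tropical root is a break point of the lower envelope of the lines y = a_i + i · x (there are 5 lines, with slopes 0, 1, ..., 4). Only the lines that attain the minimum somewhere contribute to roots; other lines are dominated. Here the surviving (envelope) indices are i = 4, i = 3, i = 2, i = 1, i = 0.
Intersections between consecutive envelope lines give the roots: for adjacent envelope indices i < j the intersection is x = (a_i − a_j) / (j − i). Reading off the sorted break points: {-4, -2, 1, 8}.
Verification: at each break x_0, at least two indices attain the minimum of min_i(a_i + i · x_0).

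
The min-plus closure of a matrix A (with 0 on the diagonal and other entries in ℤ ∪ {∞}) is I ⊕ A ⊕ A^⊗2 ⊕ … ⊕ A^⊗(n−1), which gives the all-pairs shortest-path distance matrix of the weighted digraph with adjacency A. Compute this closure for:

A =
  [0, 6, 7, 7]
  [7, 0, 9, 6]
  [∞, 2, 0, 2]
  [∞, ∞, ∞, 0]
Closure =
  [0, 6, 7, 7]
  [7, 0, 9, 6]
  [9, 2, 0, 2]
  [∞, ∞, ∞, 0]

This is the Floyd-Warshall all-pairs shortest-path computation. For each intermediate vertex k = 0, 1, …, 3, update dist[i][j] ← min(dist[i][j], dist[i][k] + dist[k][j]). The final matrix gives, for each (i, j), the minimum total weight of any directed path from i to j (possibly empty when i = j).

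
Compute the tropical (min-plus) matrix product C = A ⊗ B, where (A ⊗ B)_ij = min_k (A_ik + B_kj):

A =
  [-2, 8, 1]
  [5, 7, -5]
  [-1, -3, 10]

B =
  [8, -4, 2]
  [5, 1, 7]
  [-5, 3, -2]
A ⊗ B =
  [-4, -6, -1]
  [-10, -2, -7]
  [2, -5, 1]

Apply the min-plus product entry-by-entry:
  C[0][0] = min over k of (A[0][0] + B[0][0] = -2 + 8 = 6, A[0][1] + B[1][0] = 8 + 5 = 13, A[0][2] + B[2][0] = 1 + -5 = -4) = -4 (attained at k = 2)
  C[0][1] = min over k of (A[0][0] + B[0][1] = -2 + -4 = -6, A[0][1] + B[1][1] = 8 + 1 = 9, A[0][2] + B[2][1] = 1 + 3 = 4) = -6 (attained at k = 0)
  C[0][2] = min over k of (A[0][0] + B[0][2] = -2 + 2 = 0, A[0][1] + B[1][2] = 8 + 7 = 15, A[0][2] + B[2][2] = 1 + -2 = -1) = -1 (attained at k = 2)
  C[1][0] = min over k of (A[1][0] + B[0][0] = 5 + 8 = 13, A[1][1] + B[1][0] = 7 + 5 = 12, A[1][2] + B[2][0] = -5 + -5 = -10) = -10 (attained at k = 2)
  C[1][1] = min over k of (A[1][0] + B[0][1] = 5 + -4 = 1, A[1][1] + B[1][1] = 7 + 1 = 8, A[1][2] + B[2][1] = -5 + 3 = -2) = -2 (attained at k = 2)
  C[1][2] = min over k of (A[1][0] + B[0][2] = 5 + 2 = 7, A[1][1] + B[1][2] = 7 + 7 = 14, A[1][2] + B[2][2] = -5 + -2 = -7) = -7 (attained at k = 2)
  C[2][0] = min over k of (A[2][0] + B[0][0] = -1 + 8 = 7, A[2][1] + B[1][0] = -3 + 5 = 2, A[2][2] + B[2][0] = 10 + -5 = 5) = 2 (attained at k = 1)
  C[2][1] = min over k of (A[2][0] + B[0][1] = -1 + -4 = -5, A[2][1] + B[1][1] = -3 + 1 = -2, A[2][2] + B[2][1] = 10 + 3 = 13) = -5 (attained at k = 0)
  C[2][2] = min over k of (A[2][0] + B[0][2] = -1 + 2 = 1, A[2][1] + B[1][2] = -3 + 7 = 4, A[2][2] + B[2][2] = 10 + -2 = 8) = 1 (attained at k = 0)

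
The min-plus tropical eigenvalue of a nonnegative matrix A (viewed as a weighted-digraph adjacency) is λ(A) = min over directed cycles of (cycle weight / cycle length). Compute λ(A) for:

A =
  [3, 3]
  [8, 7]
λ(A) = 3

Enumerate directed cycles and compute their means (weight / length). Sample:
  cycle 0 → 0: weight = 3, length = 1, mean = 3/1 ≈ 3.000
  cycle 1 → 1: weight = 7, length = 1, mean = 7/1 ≈ 7.000
  cycle 0 → 1 → 0: weight = 11, length = 2, mean = 11/2 ≈ 5.500
  cycle 1 → 0 → 1: weight = 11, length = 2, mean = 11/2 ≈ 5.500
Minimum mean = 3.000, attained e.g. along the cycle 0 → 0 with weight 3 and length 1. So λ(A) = 3/1 = 3.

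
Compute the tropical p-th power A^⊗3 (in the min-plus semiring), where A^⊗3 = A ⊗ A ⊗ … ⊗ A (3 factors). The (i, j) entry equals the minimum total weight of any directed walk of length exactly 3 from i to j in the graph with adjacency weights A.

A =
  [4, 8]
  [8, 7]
A^⊗3 =
  [12, 16]
  [16, 20]

Each entry (A^⊗3)_ij equals the minimum over all length-3 walks i = v_0 → v_1 → … → v_3 = j of Σ_t A[v_t][v_{t+1}]. For example, for (i, j) = (0, 1) we minimise over 4 possible intermediate vertex sequences; the minimum is 16, attained along the walk 0 → 0 → 0 → 1.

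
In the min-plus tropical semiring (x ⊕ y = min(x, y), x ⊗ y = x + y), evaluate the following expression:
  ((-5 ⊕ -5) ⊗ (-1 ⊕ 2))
((-5 ⊕ -5) ⊗ (-1 ⊕ 2)) = -6

Expand innermost to outermost. Recall ⊕ takes the minimum of its arguments and ⊗ takes their sum. Working out the expression ((-5 ⊕ -5) ⊗ (-1 ⊕ 2)) gives -6.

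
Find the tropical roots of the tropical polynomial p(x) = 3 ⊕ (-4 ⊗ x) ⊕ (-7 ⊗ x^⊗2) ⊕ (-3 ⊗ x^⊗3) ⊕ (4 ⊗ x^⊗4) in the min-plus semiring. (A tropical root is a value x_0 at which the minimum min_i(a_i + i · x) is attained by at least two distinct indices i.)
Roots: {-7, -4, 3, 7}

Each tropical root is a break point of the lower envelope of the lines y = a_i + i · x (there are 5 lines, with slopes 0, 1, ..., 4). Only the lines that attain the minimum somewhere contribute to roots; other lines are dominated. Here the surviving (envelope) indices are i = 4, i = 3, i = 2, i = 1, i = 0.
Intersections between consecutive envelope lines give the roots: for adjacent envelope indices i < j the intersection is x = (a_i − a_j) / (j − i). Reading off the sorted break points: {-7, -4, 3, 7}.
Verification: at each break x_0, at least two indices attain the minimum of min_i(a_i + i · x_0).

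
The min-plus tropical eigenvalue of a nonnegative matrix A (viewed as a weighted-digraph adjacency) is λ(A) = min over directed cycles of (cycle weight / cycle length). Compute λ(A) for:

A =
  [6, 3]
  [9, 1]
λ(A) = 1

Enumerate directed cycles and compute their means (weight / length). Sample:
  cycle 0 → 0: weight = 6, length = 1, mean = 6/1 ≈ 6.000
  cycle 1 → 1: weight = 1, length = 1, mean = 1/1 ≈ 1.000
  cycle 0 → 1 → 0: weight = 12, length = 2, mean = 12/2 ≈ 6.000
  cycle 1 → 0 → 1: weight = 12, length = 2, mean = 12/2 ≈ 6.000
Minimum mean = 1.000, attained e.g. along the cycle 1 → 1 with weight 1 and length 1. So λ(A) = 1/1 = 1.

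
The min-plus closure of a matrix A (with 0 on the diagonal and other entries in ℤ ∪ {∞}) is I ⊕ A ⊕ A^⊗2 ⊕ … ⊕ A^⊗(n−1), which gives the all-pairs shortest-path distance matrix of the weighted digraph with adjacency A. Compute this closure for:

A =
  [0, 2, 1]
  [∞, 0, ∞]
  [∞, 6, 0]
Closure =
  [0, 2, 1]
  [∞, 0, ∞]
  [∞, 6, 0]

This is the Floyd-Warshall all-pairs shortest-path computation. For each intermediate vertex k = 0, 1, …, 2, update dist[i][j] ← min(dist[i][j], dist[i][k] + dist[k][j]). The final matrix gives, for each (i, j), the minimum total weight of any directed path from i to j (possibly empty when i = j).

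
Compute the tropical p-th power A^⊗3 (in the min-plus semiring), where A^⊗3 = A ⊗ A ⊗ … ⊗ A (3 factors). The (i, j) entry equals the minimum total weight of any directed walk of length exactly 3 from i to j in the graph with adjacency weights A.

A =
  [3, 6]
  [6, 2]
A^⊗3 =
  [9, 10]
  [10, 6]

Each entry (A^⊗3)_ij equals the minimum over all length-3 walks i = v_0 → v_1 → … → v_3 = j of Σ_t A[v_t][v_{t+1}]. For example, for (i, j) = (0, 1) we minimise over 4 possible intermediate vertex sequences; the minimum is 10, attained along the walk 0 → 1 → 1 → 1.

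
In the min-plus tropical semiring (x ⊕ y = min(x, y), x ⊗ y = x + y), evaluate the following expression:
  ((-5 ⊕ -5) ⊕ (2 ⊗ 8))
((-5 ⊕ -5) ⊕ (2 ⊗ 8)) = -5

Expand innermost to outermost. Recall ⊕ takes the minimum of its arguments and ⊗ takes their sum. Working out the expression ((-5 ⊕ -5) ⊕ (2 ⊗ 8)) gives -5.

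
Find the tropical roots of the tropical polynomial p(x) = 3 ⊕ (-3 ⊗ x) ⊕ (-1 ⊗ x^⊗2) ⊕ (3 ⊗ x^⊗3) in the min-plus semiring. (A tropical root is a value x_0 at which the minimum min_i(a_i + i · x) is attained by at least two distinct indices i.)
Roots: {-4, -2, 6}

Each tropical root is a break point of the lower envelope of the lines y = a_i + i · x (there are 4 lines, with slopes 0, 1, ..., 3). Only the lines that attain the minimum somewhere contribute to roots; other lines are dominated. Here the surviving (envelope) indices are i = 3, i = 2, i = 1, i = 0.
Intersections between consecutive envelope lines give the roots: for adjacent envelope indices i < j the intersection is x = (a_i − a_j) / (j − i). Reading off the sorted break points: {-4, -2, 6}.
Verification: at each break x_0, at least two indices attain the minimum of min_i(a_i + i · x_0).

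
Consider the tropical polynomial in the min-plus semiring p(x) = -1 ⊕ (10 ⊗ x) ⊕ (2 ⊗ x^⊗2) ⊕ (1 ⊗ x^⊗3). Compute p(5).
p(5) = -1

A tropical monomial a ⊗ x^⊗i evaluates to a + i · x. Evaluating each term at x = 5:
  Term 0 contributes -1 + 0 · 5 = -1
  Term 1 contributes 10 + 1 · 5 = 15
  Term 2 contributes 2 + 2 · 5 = 12
  Term 3 contributes 1 + 3 · 5 = 16
p(5) = ⊕ of these = min[-1, 15, 12, 16] = -1.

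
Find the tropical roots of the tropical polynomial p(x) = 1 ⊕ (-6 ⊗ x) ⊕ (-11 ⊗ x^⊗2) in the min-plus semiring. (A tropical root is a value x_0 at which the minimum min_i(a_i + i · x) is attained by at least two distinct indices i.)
Roots: {5, 7}

Each tropical root is a break point of the lower envelope of the lines y = a_i + i · x (there are 3 lines, with slopes 0, 1, ..., 2). Only the lines that attain the minimum somewhere contribute to roots; other lines are dominated. Here the surviving (envelope) indices are i = 2, i = 1, i = 0.
Intersections between consecutive envelope lines give the roots: for adjacent envelope indices i < j the intersection is x = (a_i − a_j) / (j − i). Reading off the sorted break points: {5, 7}.
Verification: at each break x_0, at least two indices attain the minimum of min_i(a_i + i · x_0).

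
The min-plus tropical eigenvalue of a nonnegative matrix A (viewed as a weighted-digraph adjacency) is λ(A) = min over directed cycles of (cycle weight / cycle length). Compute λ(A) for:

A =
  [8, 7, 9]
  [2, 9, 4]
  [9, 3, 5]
λ(A) = 7/2

Enumerate directed cycles and compute their means (weight / length). Sample:
  cycle 0 → 0: weight = 8, length = 1, mean = 8/1 ≈ 8.000
  cycle 1 → 1: weight = 9, length = 1, mean = 9/1 ≈ 9.000
  cycle 2 → 2: weight = 5, length = 1, mean = 5/1 ≈ 5.000
  cycle 0 → 1 → 0: weight = 9, length = 2, mean = 9/2 ≈ 4.500
  cycle 0 → 2 → 0: weight = 18, length = 2, mean = 18/2 ≈ 9.000
  cycle 1 → 0 → 1: weight = 9, length = 2, mean = 9/2 ≈ 4.500
Minimum mean = 3.500, attained e.g. along the cycle 1 → 2 → 1 with weight 7 and length 2. So λ(A) = 7/2 = 7/2.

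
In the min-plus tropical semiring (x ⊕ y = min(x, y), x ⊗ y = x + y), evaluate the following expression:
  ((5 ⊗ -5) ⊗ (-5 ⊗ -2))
((5 ⊗ -5) ⊗ (-5 ⊗ -2)) = -7

Expand innermost to outermost. Recall ⊕ takes the minimum of its arguments and ⊗ takes their sum. Working out the expression ((5 ⊗ -5) ⊗ (-5 ⊗ -2)) gives -7.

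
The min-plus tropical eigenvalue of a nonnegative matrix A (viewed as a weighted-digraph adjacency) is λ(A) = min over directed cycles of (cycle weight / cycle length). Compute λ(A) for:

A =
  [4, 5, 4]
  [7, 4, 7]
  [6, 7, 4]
λ(A) = 4

Enumerate directed cycles and compute their means (weight / length). Sample:
  cycle 0 → 0: weight = 4, length = 1, mean = 4/1 ≈ 4.000
  cycle 1 → 1: weight = 4, length = 1, mean = 4/1 ≈ 4.000
  cycle 2 → 2: weight = 4, length = 1, mean = 4/1 ≈ 4.000
  cycle 0 → 1 → 0: weight = 12, length = 2, mean = 12/2 ≈ 6.000
  cycle 0 → 2 → 0: weight = 10, length = 2, mean = 10/2 ≈ 5.000
  cycle 1 → 0 → 1: weight = 12, length = 2, mean = 12/2 ≈ 6.000
Minimum mean = 4.000, attained e.g. along the cycle 0 → 0 with weight 4 and length 1. So λ(A) = 4/1 = 4.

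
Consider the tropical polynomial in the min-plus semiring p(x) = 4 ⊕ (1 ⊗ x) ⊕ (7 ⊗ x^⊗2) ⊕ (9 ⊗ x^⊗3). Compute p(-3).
p(-3) = -2

A tropical monomial a ⊗ x^⊗i evaluates to a + i · x. Evaluating each term at x = -3:
  Term 0 contributes 4 + 0 · -3 = 4
  Term 1 contributes 1 + 1 · -3 = -2
  Term 2 contributes 7 + 2 · -3 = 1
  Term 3 contributes 9 + 3 · -3 = 0
p(-3) = ⊕ of these = min[4, -2, 1, 0] = -2.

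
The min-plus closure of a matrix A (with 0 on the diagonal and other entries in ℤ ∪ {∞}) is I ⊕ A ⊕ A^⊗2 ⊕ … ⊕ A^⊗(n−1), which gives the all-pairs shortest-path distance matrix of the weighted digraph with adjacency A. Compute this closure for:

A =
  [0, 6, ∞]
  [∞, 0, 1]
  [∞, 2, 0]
Closure =
  [0, 6, 7]
  [∞, 0, 1]
  [∞, 2, 0]

This is the Floyd-Warshall all-pairs shortest-path computation. For each intermediate vertex k = 0, 1, …, 2, update dist[i][j] ← min(dist[i][j], dist[i][k] + dist[k][j]). The final matrix gives, for each (i, j), the minimum total weight of any directed path from i to j (possibly empty when i = j).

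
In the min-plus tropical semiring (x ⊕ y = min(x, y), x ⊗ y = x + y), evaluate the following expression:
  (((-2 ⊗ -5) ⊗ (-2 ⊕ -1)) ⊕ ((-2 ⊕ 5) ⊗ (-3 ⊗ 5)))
(((-2 ⊗ -5) ⊗ (-2 ⊕ -1)) ⊕ ((-2 ⊕ 5) ⊗ (-3 ⊗ 5))) = -9

Expand innermost to outermost. Recall ⊕ takes the minimum of its arguments and ⊗ takes their sum. Working out the expression (((-2 ⊗ -5) ⊗ (-2 ⊕ -1)) ⊕ ((-2 ⊕ 5) ⊗ (-3 ⊗ 5))) gives -9.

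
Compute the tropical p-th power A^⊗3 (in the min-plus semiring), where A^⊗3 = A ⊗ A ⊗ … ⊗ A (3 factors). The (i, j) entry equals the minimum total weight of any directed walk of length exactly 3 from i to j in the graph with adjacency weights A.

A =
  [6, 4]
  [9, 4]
A^⊗3 =
  [17, 12]
  [17, 12]

Each entry (A^⊗3)_ij equals the minimum over all length-3 walks i = v_0 → v_1 → … → v_3 = j of Σ_t A[v_t][v_{t+1}]. For example, for (i, j) = (0, 1) we minimise over 4 possible intermediate vertex sequences; the minimum is 12, attained along the walk 0 → 1 → 1 → 1.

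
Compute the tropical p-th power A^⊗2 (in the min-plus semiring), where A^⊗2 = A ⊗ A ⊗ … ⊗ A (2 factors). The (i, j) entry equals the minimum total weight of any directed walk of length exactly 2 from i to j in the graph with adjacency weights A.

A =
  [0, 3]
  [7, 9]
A^⊗2 =
  [0, 3]
  [7, 10]

Each entry (A^⊗2)_ij equals the minimum over all length-2 walks i = v_0 → v_1 → … → v_2 = j of Σ_t A[v_t][v_{t+1}]. For example, for (i, j) = (0, 1) we minimise over 2 possible intermediate vertex sequences; the minimum is 3, attained along the walk 0 → 0 → 1.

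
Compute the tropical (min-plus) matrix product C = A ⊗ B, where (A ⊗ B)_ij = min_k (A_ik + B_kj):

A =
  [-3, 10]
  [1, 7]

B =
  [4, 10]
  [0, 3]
A ⊗ B =
  [1, 7]
  [5, 10]

Apply the min-plus product entry-by-entry:
  C[0][0] = min over k of (A[0][0] + B[0][0] = -3 + 4 = 1, A[0][1] + B[1][0] = 10 + 0 = 10) = 1 (attained at k = 0)
  C[0][1] = min over k of (A[0][0] + B[0][1] = -3 + 10 = 7, A[0][1] + B[1][1] = 10 + 3 = 13) = 7 (attained at k = 0)
  C[1][0] = min over k of (A[1][0] + B[0][0] = 1 + 4 = 5, A[1][1] + B[1][0] = 7 + 0 = 7) = 5 (attained at k = 0)
  C[1][1] = min over k of (A[1][0] + B[0][1] = 1 + 10 = 11, A[1][1] + B[1][1] = 7 + 3 = 10) = 10 (attained at k = 1)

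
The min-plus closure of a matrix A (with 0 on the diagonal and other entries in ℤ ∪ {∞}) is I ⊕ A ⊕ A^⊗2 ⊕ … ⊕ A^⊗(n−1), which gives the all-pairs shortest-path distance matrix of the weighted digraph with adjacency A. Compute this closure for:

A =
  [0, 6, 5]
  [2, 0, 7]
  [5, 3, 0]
Closure =
  [0, 6, 5]
  [2, 0, 7]
  [5, 3, 0]

This is the Floyd-Warshall all-pairs shortest-path computation. For each intermediate vertex k = 0, 1, …, 2, update dist[i][j] ← min(dist[i][j], dist[i][k] + dist[k][j]). The final matrix gives, for each (i, j), the minimum total weight of any directed path from i to j (possibly empty when i = j).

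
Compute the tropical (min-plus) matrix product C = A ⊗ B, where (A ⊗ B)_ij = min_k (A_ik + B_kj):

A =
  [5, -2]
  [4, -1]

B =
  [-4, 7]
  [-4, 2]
A ⊗ B =
  [-6, 0]
  [-5, 1]

Apply the min-plus product entry-by-entry:
  C[0][0] = min over k of (A[0][0] + B[0][0] = 5 + -4 = 1, A[0][1] + B[1][0] = -2 + -4 = -6) = -6 (attained at k = 1)
  C[0][1] = min over k of (A[0][0] + B[0][1] = 5 + 7 = 12, A[0][1] + B[1][1] = -2 + 2 = 0) = 0 (attained at k = 1)
  C[1][0] = min over k of (A[1][0] + B[0][0] = 4 + -4 = 0, A[1][1] + B[1][0] = -1 + -4 = -5) = -5 (attained at k = 1)
  C[1][1] = min over k of (A[1][0] + B[0][1] = 4 + 7 = 11, A[1][1] + B[1][1] = -1 + 2 = 1) = 1 (attained at k = 1)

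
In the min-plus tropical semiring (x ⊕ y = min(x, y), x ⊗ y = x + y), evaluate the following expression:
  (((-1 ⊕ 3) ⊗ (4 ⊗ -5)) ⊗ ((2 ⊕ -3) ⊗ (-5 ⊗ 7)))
(((-1 ⊕ 3) ⊗ (4 ⊗ -5)) ⊗ ((2 ⊕ -3) ⊗ (-5 ⊗ 7))) = -3

Expand innermost to outermost. Recall ⊕ takes the minimum of its arguments and ⊗ takes their sum. Working out the expression (((-1 ⊕ 3) ⊗ (4 ⊗ -5)) ⊗ ((2 ⊕ -3) ⊗ (-5 ⊗ 7))) gives -3.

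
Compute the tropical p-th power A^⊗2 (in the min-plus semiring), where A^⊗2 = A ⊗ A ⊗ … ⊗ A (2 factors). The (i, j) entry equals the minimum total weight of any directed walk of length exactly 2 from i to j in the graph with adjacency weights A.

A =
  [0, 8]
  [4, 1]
A^⊗2 =
  [0, 8]
  [4, 2]

Each entry (A^⊗2)_ij equals the minimum over all length-2 walks i = v_0 → v_1 → … → v_2 = j of Σ_t A[v_t][v_{t+1}]. For example, for (i, j) = (0, 1) we minimise over 2 possible intermediate vertex sequences; the minimum is 8, attained along the walk 0 → 0 → 1.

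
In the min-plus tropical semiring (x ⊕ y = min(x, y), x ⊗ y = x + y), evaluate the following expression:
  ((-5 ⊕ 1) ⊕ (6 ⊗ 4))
((-5 ⊕ 1) ⊕ (6 ⊗ 4)) = -5

Expand innermost to outermost. Recall ⊕ takes the minimum of its arguments and ⊗ takes their sum. Working out the expression ((-5 ⊕ 1) ⊕ (6 ⊗ 4)) gives -5.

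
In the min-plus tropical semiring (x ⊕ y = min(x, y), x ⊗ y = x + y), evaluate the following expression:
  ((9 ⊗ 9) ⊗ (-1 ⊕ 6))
((9 ⊗ 9) ⊗ (-1 ⊕ 6)) = 17

Expand innermost to outermost. Recall ⊕ takes the minimum of its arguments and ⊗ takes their sum. Working out the expression ((9 ⊗ 9) ⊗ (-1 ⊕ 6)) gives 17.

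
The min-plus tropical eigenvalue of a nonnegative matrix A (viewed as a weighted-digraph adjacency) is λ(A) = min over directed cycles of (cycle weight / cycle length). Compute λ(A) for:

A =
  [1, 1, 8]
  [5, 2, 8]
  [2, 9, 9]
λ(A) = 1

Enumerate directed cycles and compute their means (weight / length). Sample:
  cycle 0 → 0: weight = 1, length = 1, mean = 1/1 ≈ 1.000
  cycle 1 → 1: weight = 2, length = 1, mean = 2/1 ≈ 2.000
  cycle 2 → 2: weight = 9, length = 1, mean = 9/1 ≈ 9.000
  cycle 0 → 1 → 0: weight = 6, length = 2, mean = 6/2 ≈ 3.000
  cycle 0 → 2 → 0: weight = 10, length = 2, mean = 10/2 ≈ 5.000
  cycle 1 → 0 → 1: weight = 6, length = 2, mean = 6/2 ≈ 3.000
Minimum mean = 1.000, attained e.g. along the cycle 0 → 0 with weight 1 and length 1. So λ(A) = 1/1 = 1.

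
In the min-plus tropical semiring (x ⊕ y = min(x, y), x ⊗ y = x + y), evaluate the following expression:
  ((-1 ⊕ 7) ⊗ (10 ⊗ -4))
((-1 ⊕ 7) ⊗ (10 ⊗ -4)) = 5

Expand innermost to outermost. Recall ⊕ takes the minimum of its arguments and ⊗ takes their sum. Working out the expression ((-1 ⊕ 7) ⊗ (10 ⊗ -4)) gives 5.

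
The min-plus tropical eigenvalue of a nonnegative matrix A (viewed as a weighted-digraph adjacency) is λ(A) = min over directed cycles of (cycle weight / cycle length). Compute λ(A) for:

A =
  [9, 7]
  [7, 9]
λ(A) = 7

Enumerate directed cycles and compute their means (weight / length). Sample:
  cycle 0 → 0: weight = 9, length = 1, mean = 9/1 ≈ 9.000
  cycle 1 → 1: weight = 9, length = 1, mean = 9/1 ≈ 9.000
  cycle 0 → 1 → 0: weight = 14, length = 2, mean = 14/2 ≈ 7.000
  cycle 1 → 0 → 1: weight = 14, length = 2, mean = 14/2 ≈ 7.000
Minimum mean = 7.000, attained e.g. along the cycle 0 → 1 → 0 with weight 14 and length 2. So λ(A) = 14/2 = 7.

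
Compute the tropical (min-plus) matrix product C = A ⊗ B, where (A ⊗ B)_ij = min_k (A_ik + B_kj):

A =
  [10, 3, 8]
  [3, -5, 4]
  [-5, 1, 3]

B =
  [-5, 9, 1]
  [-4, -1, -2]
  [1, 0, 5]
A ⊗ B =
  [-1, 2, 1]
  [-9, -6, -7]
  [-10, 0, -4]

Apply the min-plus product entry-by-entry:
  C[0][0] = min over k of (A[0][0] + B[0][0] = 10 + -5 = 5, A[0][1] + B[1][0] = 3 + -4 = -1, A[0][2] + B[2][0] = 8 + 1 = 9) = -1 (attained at k = 1)
  C[0][1] = min over k of (A[0][0] + B[0][1] = 10 + 9 = 19, A[0][1] + B[1][1] = 3 + -1 = 2, A[0][2] + B[2][1] = 8 + 0 = 8) = 2 (attained at k = 1)
  C[0][2] = min over k of (A[0][0] + B[0][2] = 10 + 1 = 11, A[0][1] + B[1][2] = 3 + -2 = 1, A[0][2] + B[2][2] = 8 + 5 = 13) = 1 (attained at k = 1)
  C[1][0] = min over k of (A[1][0] + B[0][0] = 3 + -5 = -2, A[1][1] + B[1][0] = -5 + -4 = -9, A[1][2] + B[2][0] = 4 + 1 = 5) = -9 (attained at k = 1)
  C[1][1] = min over k of (A[1][0] + B[0][1] = 3 + 9 = 12, A[1][1] + B[1][1] = -5 + -1 = -6, A[1][2] + B[2][1] = 4 + 0 = 4) = -6 (attained at k = 1)
  C[1][2] = min over k of (A[1][0] + B[0][2] = 3 + 1 = 4, A[1][1] + B[1][2] = -5 + -2 = -7, A[1][2] + B[2][2] = 4 + 5 = 9) = -7 (attained at k = 1)
  C[2][0] = min over k of (A[2][0] + B[0][0] = -5 + -5 = -10, A[2][1] + B[1][0] = 1 + -4 = -3, A[2][2] + B[2][0] = 3 + 1 = 4) = -10 (attained at k = 0)
  C[2][1] = min over k of (A[2][0] + B[0][1] = -5 + 9 = 4, A[2][1] + B[1][1] = 1 + -1 = 0, A[2][2] + B[2][1] = 3 + 0 = 3) = 0 (attained at k = 1)
  C[2][2] = min over k of (A[2][0] + B[0][2] = -5 + 1 = -4, A[2][1] + B[1][2] = 1 + -2 = -1, A[2][2] + B[2][2] = 3 + 5 = 8) = -4 (attained at k = 0)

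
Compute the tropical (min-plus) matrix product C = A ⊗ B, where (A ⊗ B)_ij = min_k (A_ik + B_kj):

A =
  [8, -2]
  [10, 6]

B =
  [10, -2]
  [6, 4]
A ⊗ B =
  [4, 2]
  [12, 8]

Apply the min-plus product entry-by-entry:
  C[0][0] = min over k of (A[0][0] + B[0][0] = 8 + 10 = 18, A[0][1] + B[1][0] = -2 + 6 = 4) = 4 (attained at k = 1)
  C[0][1] = min over k of (A[0][0] + B[0][1] = 8 + -2 = 6, A[0][1] + B[1][1] = -2 + 4 = 2) = 2 (attained at k = 1)
  C[1][0] = min over k of (A[1][0] + B[0][0] = 10 + 10 = 20, A[1][1] + B[1][0] = 6 + 6 = 12) = 12 (attained at k = 1)
  C[1][1] = min over k of (A[1][0] + B[0][1] = 10 + -2 = 8, A[1][1] + B[1][1] = 6 + 4 = 10) = 8 (attained at k = 0)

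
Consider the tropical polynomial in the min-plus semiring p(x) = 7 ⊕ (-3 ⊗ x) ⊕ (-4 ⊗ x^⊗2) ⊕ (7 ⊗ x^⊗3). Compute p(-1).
p(-1) = -6

A tropical monomial a ⊗ x^⊗i evaluates to a + i · x. Evaluating each term at x = -1:
  Term 0 contributes 7 + 0 · -1 = 7
  Term 1 contributes -3 + 1 · -1 = -4
  Term 2 contributes -4 + 2 · -1 = -6
  Term 3 contributes 7 + 3 · -1 = 4
p(-1) = ⊕ of these = min[7, -4, -6, 4] = -6.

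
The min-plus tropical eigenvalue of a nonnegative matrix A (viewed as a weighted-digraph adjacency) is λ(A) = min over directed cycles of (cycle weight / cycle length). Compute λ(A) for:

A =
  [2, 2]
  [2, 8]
λ(A) = 2

Enumerate directed cycles and compute their means (weight / length). Sample:
  cycle 0 → 0: weight = 2, length = 1, mean = 2/1 ≈ 2.000
  cycle 1 → 1: weight = 8, length = 1, mean = 8/1 ≈ 8.000
  cycle 0 → 1 → 0: weight = 4, length = 2, mean = 4/2 ≈ 2.000
  cycle 1 → 0 → 1: weight = 4, length = 2, mean = 4/2 ≈ 2.000
Minimum mean = 2.000, attained e.g. along the cycle 0 → 0 with weight 2 and length 1. So λ(A) = 2/1 = 2.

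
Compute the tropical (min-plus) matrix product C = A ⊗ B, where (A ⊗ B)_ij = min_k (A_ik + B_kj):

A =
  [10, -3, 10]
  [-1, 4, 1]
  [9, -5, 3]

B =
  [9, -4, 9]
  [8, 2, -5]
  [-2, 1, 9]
A ⊗ B =
  [5, -1, -8]
  [-1, -5, -1]
  [1, -3, -10]

Apply the min-plus product entry-by-entry:
  C[0][0] = min over k of (A[0][0] + B[0][0] = 10 + 9 = 19, A[0][1] + B[1][0] = -3 + 8 = 5, A[0][2] + B[2][0] = 10 + -2 = 8) = 5 (attained at k = 1)
  C[0][1] = min over k of (A[0][0] + B[0][1] = 10 + -4 = 6, A[0][1] + B[1][1] = -3 + 2 = -1, A[0][2] + B[2][1] = 10 + 1 = 11) = -1 (attained at k = 1)
  C[0][2] = min over k of (A[0][0] + B[0][2] = 10 + 9 = 19, A[0][1] + B[1][2] = -3 + -5 = -8, A[0][2] + B[2][2] = 10 + 9 = 19) = -8 (attained at k = 1)
  C[1][0] = min over k of (A[1][0] + B[0][0] = -1 + 9 = 8, A[1][1] + B[1][0] = 4 + 8 = 12, A[1][2] + B[2][0] = 1 + -2 = -1) = -1 (attained at k = 2)
  C[1][1] = min over k of (A[1][0] + B[0][1] = -1 + -4 = -5, A[1][1] + B[1][1] = 4 + 2 = 6, A[1][2] + B[2][1] = 1 + 1 = 2) = -5 (attained at k = 0)
  C[1][2] = min over k of (A[1][0] + B[0][2] = -1 + 9 = 8, A[1][1] + B[1][2] = 4 + -5 = -1, A[1][2] + B[2][2] = 1 + 9 = 10) = -1 (attained at k = 1)
  C[2][0] = min over k of (A[2][0] + B[0][0] = 9 + 9 = 18, A[2][1] + B[1][0] = -5 + 8 = 3, A[2][2] + B[2][0] = 3 + -2 = 1) = 1 (attained at k = 2)
  C[2][1] = min over k of (A[2][0] + B[0][1] = 9 + -4 = 5, A[2][1] + B[1][1] = -5 + 2 = -3, A[2][2] + B[2][1] = 3 + 1 = 4) = -3 (attained at k = 1)
  C[2][2] = min over k of (A[2][0] + B[0][2] = 9 + 9 = 18, A[2][1] + B[1][2] = -5 + -5 = -10, A[2][2] + B[2][2] = 3 + 9 = 12) = -10 (attained at k = 1)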